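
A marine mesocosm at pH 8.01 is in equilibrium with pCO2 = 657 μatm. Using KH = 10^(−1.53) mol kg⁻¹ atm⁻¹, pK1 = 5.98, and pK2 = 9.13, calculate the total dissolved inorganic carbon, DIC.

[CO2*] = KH · pCO2 = 10^(−1.53) × 657×10^-6 = 1.939×10^-5 mol/kg
α₀ = 1/(1 + K1/[H⁺] + K1K2/[H⁺]²) = 1/(1 + 10^+2.03 + 10^+0.91) = 0.008600
DIC = [CO2*]/α₀ = 1.939×10^-5 / 0.008600 = 2.25 mmol/kg

DIC = 2.25 mmol/kg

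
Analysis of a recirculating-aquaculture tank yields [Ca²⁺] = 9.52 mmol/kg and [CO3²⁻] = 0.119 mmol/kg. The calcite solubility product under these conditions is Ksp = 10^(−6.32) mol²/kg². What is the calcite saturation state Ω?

Ω = 2.37

Ksp = 10^(−6.32) = 4.786×10^-7
Ω = [Ca²⁺][CO3²⁻]/Ksp = (9.52×10^-3)(0.119×10^-3) / 4.786×10^-7 = 2.37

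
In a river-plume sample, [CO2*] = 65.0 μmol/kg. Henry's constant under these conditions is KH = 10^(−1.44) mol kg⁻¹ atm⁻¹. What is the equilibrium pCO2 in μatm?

KH = 10^(−1.44) = 3.631×10^-2 mol kg⁻¹ atm⁻¹
pCO2 = [CO2*]/KH = 65.0×10^-6 / 3.631×10^-2 = 1.79×10^-3 atm = 1790 μatm

pCO2 = 1790 μatm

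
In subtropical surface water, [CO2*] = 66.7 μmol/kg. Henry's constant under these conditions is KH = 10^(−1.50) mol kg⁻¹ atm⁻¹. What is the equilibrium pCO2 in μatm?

KH = 10^(−1.50) = 3.162×10^-2 mol kg⁻¹ atm⁻¹
pCO2 = [CO2*]/KH = 66.7×10^-6 / 3.162×10^-2 = 2.11×10^-3 atm = 2110 μatm

pCO2 = 2110 μatm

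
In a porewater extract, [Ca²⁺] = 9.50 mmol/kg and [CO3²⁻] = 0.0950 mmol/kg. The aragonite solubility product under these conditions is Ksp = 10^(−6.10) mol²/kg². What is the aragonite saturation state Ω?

Ksp = 10^(−6.10) = 7.943×10^-7
Ω = [Ca²⁺][CO3²⁻]/Ksp = (9.50×10^-3)(0.0950×10^-3) / 7.943×10^-7 = 1.14

Ω = 1.14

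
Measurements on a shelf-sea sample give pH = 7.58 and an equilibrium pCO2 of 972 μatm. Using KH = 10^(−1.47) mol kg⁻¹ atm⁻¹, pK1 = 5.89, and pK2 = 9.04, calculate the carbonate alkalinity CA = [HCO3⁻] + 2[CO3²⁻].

[CO2*] = KH · pCO2 = 10^(−1.47) × 972×10^-6 = 3.294×10^-5 mol/kg
α₀ = 1/(1 + K1/[H⁺] + K1K2/[H⁺]²) = 1/(1 + 10^+1.69 + 10^+0.23) = 0.01935
DIC = [CO2*]/α₀ = 3.294×10^-5 / 0.01935 = 1.702 mmol/kg
CA = (α₁ + 2α₂)·DIC = (0.9478 + 2×0.03286) × 1.702 = 1.72 mmol/kg

CA = 1.72 mmol/kg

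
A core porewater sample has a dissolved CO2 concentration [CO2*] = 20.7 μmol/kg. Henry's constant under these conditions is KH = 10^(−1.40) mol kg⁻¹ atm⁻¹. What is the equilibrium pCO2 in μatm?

KH = 10^(−1.40) = 3.981×10^-2 mol kg⁻¹ atm⁻¹
pCO2 = [CO2*]/KH = 20.7×10^-6 / 3.981×10^-2 = 5.20×10^-4 atm = 520 μatm

pCO2 = 520 μatm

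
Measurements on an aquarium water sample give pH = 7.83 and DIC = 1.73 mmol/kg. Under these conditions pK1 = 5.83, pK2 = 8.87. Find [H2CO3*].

α₀ = 1 / (1 + K1/[H⁺] + K1K2/[H⁺]²) = 1 / (1 + 10^+2.00 + 10^+0.96)
   = 1 / (1 + 100.00 + 9.1201) = 1/110.12 = 0.009081
[CO2*] = α₀ × DIC = 0.009081 × 1.73 = 0.0157 mmol/kg = 15.7 μmol/kg

[CO2*] = 15.7 μmol/kg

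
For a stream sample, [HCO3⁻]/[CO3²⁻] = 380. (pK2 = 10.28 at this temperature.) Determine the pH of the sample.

pH = 7.70

From K2 = [H⁺][CO3²⁻]/[HCO3⁻]:  pH = pK2 − log₁₀([HCO3⁻]/[CO3²⁻])
log₁₀(380) = +2.580
pH = 10.28 − (+2.580) = 7.70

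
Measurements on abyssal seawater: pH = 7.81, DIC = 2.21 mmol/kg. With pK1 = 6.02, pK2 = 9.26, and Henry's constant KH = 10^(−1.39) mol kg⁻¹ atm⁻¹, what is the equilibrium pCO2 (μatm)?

pCO2 = 837 μatm

α₀ = 1 / (1 + K1/[H⁺] + K1K2/[H⁺]²) = 1 / (1 + 10^+1.79 + 10^+0.34)
   = 1 / (1 + 61.660 + 2.1878) = 1/64.847 = 0.01542
[CO2*] = α₀ × DIC = 0.01542 × 2.21 = 0.03408 mmol/kg
pCO2 = [CO2*]/KH = 3.408×10^-5 / 4.074×10^-2 = 837 μatm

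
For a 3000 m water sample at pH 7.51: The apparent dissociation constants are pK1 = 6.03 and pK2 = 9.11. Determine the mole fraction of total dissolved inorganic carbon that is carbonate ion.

α₂ = 1 / (1 + [H⁺]/K2 + [H⁺]²/(K1K2)) = 1 / (1 + 10^+1.60 + 10^+0.12)
   = 1 / (1 + 39.811 + 1.3183) = 1/42.129 = 0.02374

α₂ = 0.0237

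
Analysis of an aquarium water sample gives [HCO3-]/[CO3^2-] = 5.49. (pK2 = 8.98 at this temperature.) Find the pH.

pH = 8.24

From K2 = [H⁺][CO3^2-]/[HCO3-]:  pH = pK2 − log₁₀([HCO3-]/[CO3^2-])
log₁₀(5.49) = +0.740
pH = 8.98 − (+0.740) = 8.24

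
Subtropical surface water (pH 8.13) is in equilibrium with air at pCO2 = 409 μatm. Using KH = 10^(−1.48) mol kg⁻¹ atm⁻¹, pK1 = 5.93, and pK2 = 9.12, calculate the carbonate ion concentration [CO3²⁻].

[CO3²⁻] = 0.220 mmol/kg

[CO2*] = KH · pCO2 = 10^(−1.48) × 409×10^-6 = 1.354×10^-5 mol/kg
α₀ = 1/(1 + K1/[H⁺] + K1K2/[H⁺]²) = 1/(1 + 10^+2.20 + 10^+1.21) = 0.005691
DIC = [CO2*]/α₀ = 1.354×10^-5 / 0.005691 = 2.380 mmol/kg
[CO3²⁻] = α₂·DIC; α₂ = 0.09230, so [CO3²⁻] = 0.09230 × 2.380 = 0.220 mmol/kg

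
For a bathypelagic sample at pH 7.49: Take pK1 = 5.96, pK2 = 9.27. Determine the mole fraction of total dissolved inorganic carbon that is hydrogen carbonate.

α₁ = 1 / (1 + [H⁺]/K1 + K2/[H⁺]) = 1 / (1 + 10^-1.53 + 10^-1.78)
   = 1 / (1 + 0.029512 + 0.016596) = 1/1.0461 = 0.9559

α₁ = 0.956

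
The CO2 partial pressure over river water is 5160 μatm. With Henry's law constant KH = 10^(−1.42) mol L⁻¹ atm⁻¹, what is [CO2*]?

[CO2*] = 196 μmol/L

KH = 10^(−1.42) = 3.802×10^-2 mol L⁻¹ atm⁻¹
[CO2*] = KH · pCO2 = 3.802×10^-2 × 5160×10^-6 atm = 1.96×10^-4 mol/L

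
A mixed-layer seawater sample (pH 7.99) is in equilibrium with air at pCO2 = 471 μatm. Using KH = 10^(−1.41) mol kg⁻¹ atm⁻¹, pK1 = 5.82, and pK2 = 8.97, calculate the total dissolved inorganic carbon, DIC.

[CO2*] = KH · pCO2 = 10^(−1.41) × 471×10^-6 = 1.832×10^-5 mol/kg
α₀ = 1/(1 + K1/[H⁺] + K1K2/[H⁺]²) = 1/(1 + 10^+2.17 + 10^+1.19) = 0.006083
DIC = [CO2*]/α₀ = 1.832×10^-5 / 0.006083 = 3.01 mmol/kg

DIC = 3.01 mmol/kg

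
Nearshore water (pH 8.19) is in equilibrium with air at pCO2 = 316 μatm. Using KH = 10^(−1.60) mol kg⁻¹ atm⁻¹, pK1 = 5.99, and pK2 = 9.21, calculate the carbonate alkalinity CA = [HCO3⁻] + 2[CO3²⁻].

[CO2*] = KH · pCO2 = 10^(−1.60) × 316×10^-6 = 7.938×10^-6 mol/kg
α₀ = 1/(1 + K1/[H⁺] + K1K2/[H⁺]²) = 1/(1 + 10^+2.20 + 10^+1.18) = 0.005727
DIC = [CO2*]/α₀ = 7.938×10^-6 / 0.005727 = 1.386 mmol/kg
CA = (α₁ + 2α₂)·DIC = (0.9076 + 2×0.08667) × 1.386 = 1.50 mmol/kg

CA = 1.50 mmol/kg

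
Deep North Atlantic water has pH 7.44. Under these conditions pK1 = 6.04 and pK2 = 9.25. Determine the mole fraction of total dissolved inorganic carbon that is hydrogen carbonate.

α₁ = 1 / (1 + [H⁺]/K1 + K2/[H⁺]) = 1 / (1 + 10^-1.40 + 10^-1.81)
   = 1 / (1 + 0.039811 + 0.015488) = 1/1.0553 = 0.9476

α₁ = 0.948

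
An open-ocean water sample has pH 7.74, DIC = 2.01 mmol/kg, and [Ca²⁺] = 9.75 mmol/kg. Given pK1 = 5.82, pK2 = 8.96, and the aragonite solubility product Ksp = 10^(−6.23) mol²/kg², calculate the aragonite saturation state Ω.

Ω = 1.87

α₂ = 1 / (1 + [H⁺]/K2 + [H⁺]²/(K1K2)) = 1 / (1 + 10^+1.22 + 10^-0.70)
   = 1 / (1 + 16.596 + 0.19953) = 1/17.795 = 0.05619
[CO3²⁻] = α₂ × DIC = 0.05619 × 2.01 = 0.1130 mmol/kg
Ksp = 10^(−6.23) = 5.888×10^-7
Ω = [Ca²⁺][CO3²⁻]/Ksp = (9.75×10^-3)(1.130×10^-4) / 5.888×10^-7 = 1.87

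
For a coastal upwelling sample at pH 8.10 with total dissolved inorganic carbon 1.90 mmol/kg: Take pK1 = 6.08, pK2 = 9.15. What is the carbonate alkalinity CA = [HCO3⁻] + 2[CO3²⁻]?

CA = 2.04 mmol/kg

CA = [HCO3⁻] + 2[CO3²⁻] = (α₁ + 2α₂)·DIC
At pH 8.10: [H⁺]/K1 = 10^-2.02 = 0.0095499, K2/[H⁺] = 10^-1.05 = 0.089125
α₁ = 1/(1 + 0.0095499 + 0.089125) = 1/1.0987 = 0.9102; α₂ = α₁·K2/[H⁺] = 0.08112
α₁ + 2α₂ = 1.0724
CA = 1.0724 × 1.90 = 2.04 mmol/kg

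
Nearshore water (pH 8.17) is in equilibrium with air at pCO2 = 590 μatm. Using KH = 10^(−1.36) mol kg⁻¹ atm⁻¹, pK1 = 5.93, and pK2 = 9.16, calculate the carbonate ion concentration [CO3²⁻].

[CO3²⁻] = 0.458 mmol/kg

[CO2*] = KH · pCO2 = 10^(−1.36) × 590×10^-6 = 2.575×10^-5 mol/kg
α₀ = 1/(1 + K1/[H⁺] + K1K2/[H⁺]²) = 1/(1 + 10^+2.24 + 10^+1.25) = 0.005193
DIC = [CO2*]/α₀ = 2.575×10^-5 / 0.005193 = 4.959 mmol/kg
[CO3²⁻] = α₂·DIC; α₂ = 0.09235, so [CO3²⁻] = 0.09235 × 4.959 = 0.458 mmol/kg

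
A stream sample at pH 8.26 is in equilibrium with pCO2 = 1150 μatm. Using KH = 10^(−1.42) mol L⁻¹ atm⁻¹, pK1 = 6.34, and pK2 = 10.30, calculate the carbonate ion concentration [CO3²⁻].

[CO2*] = KH · pCO2 = 10^(−1.42) × 1150×10^-6 = 4.372×10^-5 mol/L
α₀ = 1/(1 + K1/[H⁺] + K1K2/[H⁺]²) = 1/(1 + 10^+1.92 + 10^-0.12) = 0.01177
DIC = [CO2*]/α₀ = 4.372×10^-5 / 0.01177 = 3.714 mmol/L
[CO3²⁻] = α₂·DIC; α₂ = 0.008931, so [CO3²⁻] = 0.008931 × 3.714 = 0.0332 mmol/L

[CO3²⁻] = 0.0332 mmol/L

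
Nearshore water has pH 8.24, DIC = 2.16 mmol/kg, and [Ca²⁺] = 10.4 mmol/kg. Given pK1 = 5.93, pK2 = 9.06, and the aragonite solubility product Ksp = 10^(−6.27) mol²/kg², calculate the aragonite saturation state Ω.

Ω = 5.48

α₂ = 1 / (1 + [H⁺]/K2 + [H⁺]²/(K1K2)) = 1 / (1 + 10^+0.82 + 10^-1.49)
   = 1 / (1 + 6.6069 + 0.032359) = 1/7.6393 = 0.1309
[CO3²⁻] = α₂ × DIC = 0.1309 × 2.16 = 0.2827 mmol/kg
Ksp = 10^(−6.27) = 5.370×10^-7
Ω = [Ca²⁺][CO3²⁻]/Ksp = (10.4×10^-3)(2.827×10^-4) / 5.370×10^-7 = 5.48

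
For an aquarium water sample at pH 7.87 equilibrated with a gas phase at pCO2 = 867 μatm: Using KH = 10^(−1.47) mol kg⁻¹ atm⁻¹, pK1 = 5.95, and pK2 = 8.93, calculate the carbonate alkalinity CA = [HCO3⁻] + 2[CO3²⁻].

CA = 2.87 mmol/kg

[CO2*] = KH · pCO2 = 10^(−1.47) × 867×10^-6 = 2.938×10^-5 mol/kg
α₀ = 1/(1 + K1/[H⁺] + K1K2/[H⁺]²) = 1/(1 + 10^+1.92 + 10^+0.86) = 0.01094
DIC = [CO2*]/α₀ = 2.938×10^-5 / 0.01094 = 2.686 mmol/kg
CA = (α₁ + 2α₂)·DIC = (0.9098 + 2×0.07924) × 2.686 = 2.87 mmol/kg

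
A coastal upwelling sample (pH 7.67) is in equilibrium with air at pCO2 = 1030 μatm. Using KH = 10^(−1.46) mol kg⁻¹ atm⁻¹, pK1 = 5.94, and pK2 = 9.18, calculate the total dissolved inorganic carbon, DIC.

[CO2*] = KH · pCO2 = 10^(−1.46) × 1030×10^-6 = 3.571×10^-5 mol/kg
α₀ = 1/(1 + K1/[H⁺] + K1K2/[H⁺]²) = 1/(1 + 10^+1.73 + 10^+0.22) = 0.01774
DIC = [CO2*]/α₀ = 3.571×10^-5 / 0.01774 = 2.01 mmol/kg

DIC = 2.01 mmol/kg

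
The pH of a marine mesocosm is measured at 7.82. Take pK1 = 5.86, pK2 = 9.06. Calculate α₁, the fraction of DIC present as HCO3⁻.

α₁ = 0.936

α₁ = 1 / (1 + [H⁺]/K1 + K2/[H⁺]) = 1 / (1 + 10^-1.96 + 10^-1.24)
   = 1 / (1 + 0.010965 + 0.057544) = 1/1.0685 = 0.9359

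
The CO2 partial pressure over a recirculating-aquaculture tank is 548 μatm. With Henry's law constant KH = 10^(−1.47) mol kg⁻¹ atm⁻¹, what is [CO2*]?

KH = 10^(−1.47) = 3.388×10^-2 mol kg⁻¹ atm⁻¹
[CO2*] = KH · pCO2 = 3.388×10^-2 × 548×10^-6 atm = 1.86×10^-5 mol/kg

[CO2*] = 18.6 μmol/kg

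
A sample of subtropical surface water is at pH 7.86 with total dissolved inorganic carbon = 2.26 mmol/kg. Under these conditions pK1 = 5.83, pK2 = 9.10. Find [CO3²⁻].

[CO3²⁻] = 0.122 mmol/kg

α₂ = 1 / (1 + [H⁺]/K2 + [H⁺]²/(K1K2)) = 1 / (1 + 10^+1.24 + 10^-0.79)
   = 1 / (1 + 17.378 + 0.16218) = 1/18.540 = 0.05394
[CO3²⁻] = α₂ × DIC = 0.05394 × 2.26 = 0.122 mmol/kg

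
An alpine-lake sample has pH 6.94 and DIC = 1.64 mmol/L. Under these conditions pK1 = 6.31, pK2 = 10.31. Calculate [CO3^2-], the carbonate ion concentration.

α₂ = 1 / (1 + [H⁺]/K2 + [H⁺]²/(K1K2)) = 1 / (1 + 10^+3.37 + 10^+2.74)
   = 1 / (1 + 2344.2 + 549.54) = 1/2894.8 = 0.0003455
[CO3²⁻] = α₂ × DIC = 0.0003455 × 1.64 = 0.000567 mmol/L = 0.567 μmol/L

[CO3²⁻] = 0.567 μmol/L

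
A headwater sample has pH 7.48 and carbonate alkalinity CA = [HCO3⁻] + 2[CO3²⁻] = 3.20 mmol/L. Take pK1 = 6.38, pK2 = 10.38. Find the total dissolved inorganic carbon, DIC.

DIC = 3.45 mmol/L

CA = [HCO3⁻] + 2[CO3²⁻] = (α₁ + 2α₂)·DIC
At pH 7.48: [H⁺]/K1 = 10^-1.10 = 0.079433, K2/[H⁺] = 10^-2.90 = 0.0012589
α₁ = 1/(1 + 0.079433 + 0.0012589) = 1/1.0807 = 0.9253; α₂ = α₁·K2/[H⁺] = 0.001165
α₁ + 2α₂ = 0.9277
DIC = CA / (α₁ + 2α₂) = 3.20 / 0.9277 = 3.45 mmol/L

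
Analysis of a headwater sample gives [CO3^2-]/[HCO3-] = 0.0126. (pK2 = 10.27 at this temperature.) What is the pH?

From K2 = [H⁺][CO3^2-]/[HCO3-]:  pH = pK2 + log₁₀([CO3^2-]/[HCO3-])
log₁₀(0.0126) = -1.900
pH = 10.27 + (-1.900) = 8.37

pH = 8.37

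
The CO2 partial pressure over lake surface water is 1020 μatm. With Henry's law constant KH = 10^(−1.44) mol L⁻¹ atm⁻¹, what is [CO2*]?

[CO2*] = 37.0 μmol/L

KH = 10^(−1.44) = 3.631×10^-2 mol L⁻¹ atm⁻¹
[CO2*] = KH · pCO2 = 3.631×10^-2 × 1020×10^-6 atm = 3.70×10^-5 mol/L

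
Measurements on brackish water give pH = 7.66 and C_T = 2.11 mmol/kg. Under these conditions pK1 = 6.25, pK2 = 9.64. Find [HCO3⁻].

α₁ = 1 / (1 + [H⁺]/K1 + K2/[H⁺]) = 1 / (1 + 10^-1.41 + 10^-1.98)
   = 1 / (1 + 0.038905 + 0.010471) = 1/1.0494 = 0.9529
[HCO3⁻] = α₁ × DIC = 0.9529 × 2.11 = 2.01 mmol/kg

[HCO3⁻] = 2.01 mmol/kg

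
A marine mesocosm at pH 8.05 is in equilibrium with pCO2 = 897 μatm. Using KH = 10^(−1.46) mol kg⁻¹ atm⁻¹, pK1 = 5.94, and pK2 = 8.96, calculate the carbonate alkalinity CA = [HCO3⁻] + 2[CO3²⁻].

CA = 4.99 mmol/kg

[CO2*] = KH · pCO2 = 10^(−1.46) × 897×10^-6 = 3.110×10^-5 mol/kg
α₀ = 1/(1 + K1/[H⁺] + K1K2/[H⁺]²) = 1/(1 + 10^+2.11 + 10^+1.20) = 0.006865
DIC = [CO2*]/α₀ = 3.110×10^-5 / 0.006865 = 4.531 mmol/kg
CA = (α₁ + 2α₂)·DIC = (0.8843 + 2×0.1088) × 4.531 = 4.99 mmol/kg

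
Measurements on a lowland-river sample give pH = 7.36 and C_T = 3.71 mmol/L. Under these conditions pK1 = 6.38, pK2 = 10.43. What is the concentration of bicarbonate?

α₁ = 1 / (1 + [H⁺]/K1 + K2/[H⁺]) = 1 / (1 + 10^-0.98 + 10^-3.07)
   = 1 / (1 + 0.10471 + 0.00085114) = 1/1.1056 = 0.9045
[HCO3⁻] = α₁ × DIC = 0.9045 × 3.71 = 3.36 mmol/L

[HCO3⁻] = 3.36 mmol/L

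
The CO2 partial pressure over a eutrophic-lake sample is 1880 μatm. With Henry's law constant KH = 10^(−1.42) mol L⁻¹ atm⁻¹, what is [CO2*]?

KH = 10^(−1.42) = 3.802×10^-2 mol L⁻¹ atm⁻¹
[CO2*] = KH · pCO2 = 3.802×10^-2 × 1880×10^-6 atm = 7.15×10^-5 mol/L

[CO2*] = 71.5 μmol/L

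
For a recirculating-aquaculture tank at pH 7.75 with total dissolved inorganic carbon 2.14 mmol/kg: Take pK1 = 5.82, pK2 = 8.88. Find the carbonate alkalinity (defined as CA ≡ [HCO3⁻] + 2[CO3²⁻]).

CA = [HCO3⁻] + 2[CO3²⁻] = (α₁ + 2α₂)·DIC
At pH 7.75: [H⁺]/K1 = 10^-1.93 = 0.011749, K2/[H⁺] = 10^-1.13 = 0.074131
α₁ = 1/(1 + 0.011749 + 0.074131) = 1/1.0859 = 0.9209; α₂ = α₁·K2/[H⁺] = 0.06827
α₁ + 2α₂ = 1.0574
CA = 1.0574 × 2.14 = 2.26 mmol/kg

CA = 2.26 mmol/kg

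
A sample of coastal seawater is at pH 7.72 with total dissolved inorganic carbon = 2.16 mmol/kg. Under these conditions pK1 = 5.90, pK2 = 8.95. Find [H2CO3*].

[CO2*] = 0.0304 mmol/kg

α₀ = 1 / (1 + K1/[H⁺] + K1K2/[H⁺]²) = 1 / (1 + 10^+1.82 + 10^+0.59)
   = 1 / (1 + 66.069 + 3.8905) = 1/70.960 = 0.01409
[CO2*] = α₀ × DIC = 0.01409 × 2.16 = 0.0304 mmol/kg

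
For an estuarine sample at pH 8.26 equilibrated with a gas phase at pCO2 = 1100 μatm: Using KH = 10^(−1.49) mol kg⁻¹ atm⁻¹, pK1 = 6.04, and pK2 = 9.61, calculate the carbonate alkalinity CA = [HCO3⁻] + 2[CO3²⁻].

[CO2*] = KH · pCO2 = 10^(−1.49) × 1100×10^-6 = 3.560×10^-5 mol/kg
α₀ = 1/(1 + K1/[H⁺] + K1K2/[H⁺]²) = 1/(1 + 10^+2.22 + 10^+0.87) = 0.005735
DIC = [CO2*]/α₀ = 3.560×10^-5 / 0.005735 = 6.207 mmol/kg
CA = (α₁ + 2α₂)·DIC = (0.9518 + 2×0.04251) × 6.207 = 6.44 mmol/kg

CA = 6.44 mmol/kg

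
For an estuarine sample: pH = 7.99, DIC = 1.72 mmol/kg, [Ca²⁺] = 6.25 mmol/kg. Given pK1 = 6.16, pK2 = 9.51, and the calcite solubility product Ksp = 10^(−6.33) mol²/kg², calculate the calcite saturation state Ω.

Ω = 0.664

α₂ = 1 / (1 + [H⁺]/K2 + [H⁺]²/(K1K2)) = 1 / (1 + 10^+1.52 + 10^-0.31)
   = 1 / (1 + 33.113 + 0.48978) = 1/34.603 = 0.02890
[CO3²⁻] = α₂ × DIC = 0.02890 × 1.72 = 0.04971 mmol/kg
Ksp = 10^(−6.33) = 4.677×10^-7
Ω = [Ca²⁺][CO3²⁻]/Ksp = (6.25×10^-3)(4.971×10^-5) / 4.677×10^-7 = 0.664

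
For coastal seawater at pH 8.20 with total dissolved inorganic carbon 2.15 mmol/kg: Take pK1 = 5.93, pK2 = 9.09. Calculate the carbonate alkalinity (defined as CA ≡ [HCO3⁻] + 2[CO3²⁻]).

CA = [HCO3⁻] + 2[CO3²⁻] = (α₁ + 2α₂)·DIC
At pH 8.20: [H⁺]/K1 = 10^-2.27 = 0.0053703, K2/[H⁺] = 10^-0.89 = 0.12882
α₁ = 1/(1 + 0.0053703 + 0.12882) = 1/1.1342 = 0.8817; α₂ = α₁·K2/[H⁺] = 0.1136
α₁ + 2α₂ = 1.1088
CA = 1.1088 × 2.15 = 2.38 mmol/kg

CA = 2.38 mmol/kg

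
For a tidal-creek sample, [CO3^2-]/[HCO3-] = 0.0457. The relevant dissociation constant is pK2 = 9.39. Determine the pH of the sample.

From K2 = [H⁺][CO3^2-]/[HCO3-]:  pH = pK2 + log₁₀([CO3^2-]/[HCO3-])
log₁₀(0.0457) = -1.340
pH = 9.39 + (-1.340) = 8.05

pH = 8.05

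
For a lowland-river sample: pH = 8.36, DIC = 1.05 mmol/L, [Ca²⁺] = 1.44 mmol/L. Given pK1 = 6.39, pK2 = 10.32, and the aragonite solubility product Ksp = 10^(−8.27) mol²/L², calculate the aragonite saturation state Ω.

Ω = 3.02

α₂ = 1 / (1 + [H⁺]/K2 + [H⁺]²/(K1K2)) = 1 / (1 + 10^+1.96 + 10^-0.01)
   = 1 / (1 + 91.201 + 0.97724) = 1/93.178 = 0.01073
[CO3²⁻] = α₂ × DIC = 0.01073 × 1.05 = 0.01127 mmol/L = 11.27 μmol/L
Ksp = 10^(−8.27) = 5.370×10^-9
Ω = [Ca²⁺][CO3²⁻]/Ksp = (1.44×10^-3)(1.127×10^-5) / 5.370×10^-9 = 3.02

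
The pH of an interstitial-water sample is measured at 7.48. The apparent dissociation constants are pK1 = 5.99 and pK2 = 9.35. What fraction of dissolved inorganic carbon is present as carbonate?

α₂ = 0.0129

α₂ = 1 / (1 + [H⁺]/K2 + [H⁺]²/(K1K2)) = 1 / (1 + 10^+1.87 + 10^+0.38)
   = 1 / (1 + 74.131 + 2.3988) = 1/77.530 = 0.01290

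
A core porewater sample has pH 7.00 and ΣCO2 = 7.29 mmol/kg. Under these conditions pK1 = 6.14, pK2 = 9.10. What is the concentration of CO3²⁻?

α₂ = 1 / (1 + [H⁺]/K2 + [H⁺]²/(K1K2)) = 1 / (1 + 10^+2.10 + 10^+1.24)
   = 1 / (1 + 125.89 + 17.378) = 1/144.27 = 0.006931
[CO3²⁻] = α₂ × DIC = 0.006931 × 7.29 = 0.0505 mmol/kg

[CO3²⁻] = 0.0505 mmol/kg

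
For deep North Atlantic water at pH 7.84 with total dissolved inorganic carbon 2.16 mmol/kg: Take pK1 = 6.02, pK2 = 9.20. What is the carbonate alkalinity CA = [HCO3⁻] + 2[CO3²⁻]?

CA = [HCO3⁻] + 2[CO3²⁻] = (α₁ + 2α₂)·DIC
At pH 7.84: [H⁺]/K1 = 10^-1.82 = 0.015136, K2/[H⁺] = 10^-1.36 = 0.043652
α₁ = 1/(1 + 0.015136 + 0.043652) = 1/1.0588 = 0.9445; α₂ = α₁·K2/[H⁺] = 0.04123
α₁ + 2α₂ = 1.0269
CA = 1.0269 × 2.16 = 2.22 mmol/kg

CA = 2.22 mmol/kg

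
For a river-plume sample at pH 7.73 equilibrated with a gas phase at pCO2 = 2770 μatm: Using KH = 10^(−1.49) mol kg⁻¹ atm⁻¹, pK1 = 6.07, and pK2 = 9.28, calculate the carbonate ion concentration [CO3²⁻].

[CO2*] = KH · pCO2 = 10^(−1.49) × 2770×10^-6 = 8.964×10^-5 mol/kg
α₀ = 1/(1 + K1/[H⁺] + K1K2/[H⁺]²) = 1/(1 + 10^+1.66 + 10^+0.11) = 0.02083
DIC = [CO2*]/α₀ = 8.964×10^-5 / 0.02083 = 4.302 mmol/kg
[CO3²⁻] = α₂·DIC; α₂ = 0.02684, so [CO3²⁻] = 0.02684 × 4.302 = 0.115 mmol/kg

[CO3²⁻] = 0.115 mmol/kg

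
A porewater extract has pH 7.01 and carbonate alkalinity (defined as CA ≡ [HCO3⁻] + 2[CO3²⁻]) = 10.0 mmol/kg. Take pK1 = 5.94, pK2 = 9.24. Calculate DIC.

DIC = 10.8 mmol/kg

CA = [HCO3⁻] + 2[CO3²⁻] = (α₁ + 2α₂)·DIC
At pH 7.01: [H⁺]/K1 = 10^-1.07 = 0.085114, K2/[H⁺] = 10^-2.23 = 0.0058884
α₁ = 1/(1 + 0.085114 + 0.0058884) = 1/1.0910 = 0.9166; α₂ = α₁·K2/[H⁺] = 0.005397
α₁ + 2α₂ = 0.9274
DIC = CA / (α₁ + 2α₂) = 10.0 / 0.9274 = 10.8 mmol/kg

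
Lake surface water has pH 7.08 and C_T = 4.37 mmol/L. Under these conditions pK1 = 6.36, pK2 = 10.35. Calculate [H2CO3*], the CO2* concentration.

α₀ = 1 / (1 + K1/[H⁺] + K1K2/[H⁺]²) = 1 / (1 + 10^+0.72 + 10^-2.55)
   = 1 / (1 + 5.2481 + 0.0028184) = 1/6.2509 = 0.1600
[CO2*] = α₀ × DIC = 0.1600 × 4.37 = 0.699 mmol/L

[CO2*] = 0.699 mmol/L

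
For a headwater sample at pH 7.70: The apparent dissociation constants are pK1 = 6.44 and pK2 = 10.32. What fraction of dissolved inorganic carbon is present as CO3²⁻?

α₂ = 0.00227

α₂ = 1 / (1 + [H⁺]/K2 + [H⁺]²/(K1K2)) = 1 / (1 + 10^+2.62 + 10^+1.36)
   = 1 / (1 + 416.87 + 22.909) = 1/440.78 = 0.002269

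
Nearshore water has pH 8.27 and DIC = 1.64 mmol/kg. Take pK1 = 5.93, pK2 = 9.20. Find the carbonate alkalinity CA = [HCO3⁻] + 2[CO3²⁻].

CA = 1.81 mmol/kg

CA = [HCO3⁻] + 2[CO3²⁻] = (α₁ + 2α₂)·DIC
At pH 8.27: [H⁺]/K1 = 10^-2.34 = 0.0045709, K2/[H⁺] = 10^-0.93 = 0.11749
α₁ = 1/(1 + 0.0045709 + 0.11749) = 1/1.1221 = 0.8912; α₂ = α₁·K2/[H⁺] = 0.1047
α₁ + 2α₂ = 1.1006
CA = 1.1006 × 1.64 = 1.81 mmol/kg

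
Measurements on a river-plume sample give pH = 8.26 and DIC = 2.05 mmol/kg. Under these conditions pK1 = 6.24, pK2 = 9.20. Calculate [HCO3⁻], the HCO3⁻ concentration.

α₁ = 1 / (1 + [H⁺]/K1 + K2/[H⁺]) = 1 / (1 + 10^-2.02 + 10^-0.94)
   = 1 / (1 + 0.0095499 + 0.11482) = 1/1.1244 = 0.8894
[HCO3⁻] = α₁ × DIC = 0.8894 × 2.05 = 1.82 mmol/kg

[HCO3⁻] = 1.82 mmol/kg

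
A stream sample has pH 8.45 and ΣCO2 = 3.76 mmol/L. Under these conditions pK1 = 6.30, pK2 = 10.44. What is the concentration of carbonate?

[CO3²⁻] = 0.0378 mmol/L

α₂ = 1 / (1 + [H⁺]/K2 + [H⁺]²/(K1K2)) = 1 / (1 + 10^+1.99 + 10^-0.16)
   = 1 / (1 + 97.724 + 0.69183) = 1/99.416 = 0.01006
[CO3²⁻] = α₂ × DIC = 0.01006 × 3.76 = 0.0378 mmol/L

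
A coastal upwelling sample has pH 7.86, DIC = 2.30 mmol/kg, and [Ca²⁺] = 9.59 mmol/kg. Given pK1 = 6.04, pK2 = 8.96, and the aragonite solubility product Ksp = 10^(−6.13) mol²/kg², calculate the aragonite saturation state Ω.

Ω = 2.16

α₂ = 1 / (1 + [H⁺]/K2 + [H⁺]²/(K1K2)) = 1 / (1 + 10^+1.10 + 10^-0.72)
   = 1 / (1 + 12.589 + 0.19055) = 1/13.780 = 0.07257
[CO3²⁻] = α₂ × DIC = 0.07257 × 2.30 = 0.1669 mmol/kg
Ksp = 10^(−6.13) = 7.413×10^-7
Ω = [Ca²⁺][CO3²⁻]/Ksp = (9.59×10^-3)(1.669×10^-4) / 7.413×10^-7 = 2.16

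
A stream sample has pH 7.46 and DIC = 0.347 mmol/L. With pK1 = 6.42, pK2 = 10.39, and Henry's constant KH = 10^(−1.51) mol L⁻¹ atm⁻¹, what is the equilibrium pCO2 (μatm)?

pCO2 = 937 μatm

α₀ = 1 / (1 + K1/[H⁺] + K1K2/[H⁺]²) = 1 / (1 + 10^+1.04 + 10^-1.89)
   = 1 / (1 + 10.965 + 0.012882) = 1/11.978 = 0.08349
[CO2*] = α₀ × DIC = 0.08349 × 0.347 = 0.02897 mmol/L
pCO2 = [CO2*]/KH = 2.897×10^-5 / 3.090×10^-2 = 937 μatm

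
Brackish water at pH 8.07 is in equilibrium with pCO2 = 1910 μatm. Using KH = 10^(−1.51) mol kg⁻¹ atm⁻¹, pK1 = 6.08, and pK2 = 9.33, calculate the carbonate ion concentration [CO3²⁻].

[CO2*] = KH · pCO2 = 10^(−1.51) × 1910×10^-6 = 5.902×10^-5 mol/kg
α₀ = 1/(1 + K1/[H⁺] + K1K2/[H⁺]²) = 1/(1 + 10^+1.99 + 10^+0.73) = 0.009607
DIC = [CO2*]/α₀ = 5.902×10^-5 / 0.009607 = 6.144 mmol/kg
[CO3²⁻] = α₂·DIC; α₂ = 0.05159, so [CO3²⁻] = 0.05159 × 6.144 = 0.317 mmol/kg

[CO3²⁻] = 0.317 mmol/kg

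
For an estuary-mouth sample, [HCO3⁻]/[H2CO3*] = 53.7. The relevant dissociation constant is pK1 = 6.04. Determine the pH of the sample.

pH = 7.77

From K1 = [H⁺][HCO3⁻]/[H2CO3*]:  pH = pK1 + log₁₀([HCO3⁻]/[H2CO3*])
log₁₀(53.7) = +1.730
pH = 6.04 + (+1.730) = 7.77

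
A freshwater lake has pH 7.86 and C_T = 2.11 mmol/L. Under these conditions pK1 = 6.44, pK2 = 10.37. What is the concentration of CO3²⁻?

[CO3²⁻] = 6.26 μmol/L

α₂ = 1 / (1 + [H⁺]/K2 + [H⁺]²/(K1K2)) = 1 / (1 + 10^+2.51 + 10^+1.09)
   = 1 / (1 + 323.59 + 12.303) = 1/336.90 = 0.002968
[CO3²⁻] = α₂ × DIC = 0.002968 × 2.11 = 0.00626 mmol/L = 6.26 μmol/L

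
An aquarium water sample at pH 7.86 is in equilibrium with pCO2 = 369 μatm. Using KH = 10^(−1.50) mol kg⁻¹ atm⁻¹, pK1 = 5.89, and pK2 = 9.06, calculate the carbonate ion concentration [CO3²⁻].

[CO3²⁻] = 0.0687 mmol/kg

[CO2*] = KH · pCO2 = 10^(−1.50) × 369×10^-6 = 1.167×10^-5 mol/kg
α₀ = 1/(1 + K1/[H⁺] + K1K2/[H⁺]²) = 1/(1 + 10^+1.97 + 10^+0.77) = 0.009979
DIC = [CO2*]/α₀ = 1.167×10^-5 / 0.009979 = 1.169 mmol/kg
[CO3²⁻] = α₂·DIC; α₂ = 0.05876, so [CO3²⁻] = 0.05876 × 1.169 = 0.0687 mmol/kg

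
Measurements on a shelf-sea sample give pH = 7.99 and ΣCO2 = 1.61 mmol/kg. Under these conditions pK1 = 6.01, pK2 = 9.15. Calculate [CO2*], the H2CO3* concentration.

α₀ = 1 / (1 + K1/[H⁺] + K1K2/[H⁺]²) = 1 / (1 + 10^+1.98 + 10^+0.82)
   = 1 / (1 + 95.499 + 6.6069) = 1/103.11 = 0.009699
[CO2*] = α₀ × DIC = 0.009699 × 1.61 = 0.0156 mmol/kg = 15.6 μmol/kg

[CO2*] = 15.6 μmol/kg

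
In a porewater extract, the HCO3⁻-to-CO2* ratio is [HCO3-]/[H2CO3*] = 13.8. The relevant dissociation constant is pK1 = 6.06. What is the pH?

pH = 7.20

From K1 = [H⁺][HCO3-]/[H2CO3*]:  pH = pK1 + log₁₀([HCO3-]/[H2CO3*])
log₁₀(13.8) = +1.140
pH = 6.06 + (+1.140) = 7.20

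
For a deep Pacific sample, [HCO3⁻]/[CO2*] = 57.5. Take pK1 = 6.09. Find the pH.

pH = 7.85

From K1 = [H⁺][HCO3⁻]/[CO2*]:  pH = pK1 + log₁₀([HCO3⁻]/[CO2*])
log₁₀(57.5) = +1.760
pH = 6.09 + (+1.760) = 7.85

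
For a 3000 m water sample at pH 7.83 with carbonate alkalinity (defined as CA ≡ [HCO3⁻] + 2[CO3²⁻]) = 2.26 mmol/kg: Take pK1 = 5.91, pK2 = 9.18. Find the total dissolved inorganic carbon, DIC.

CA = [HCO3⁻] + 2[CO3²⁻] = (α₁ + 2α₂)·DIC
At pH 7.83: [H⁺]/K1 = 10^-1.92 = 0.012023, K2/[H⁺] = 10^-1.35 = 0.044668
α₁ = 1/(1 + 0.012023 + 0.044668) = 1/1.0567 = 0.9464; α₂ = α₁·K2/[H⁺] = 0.04227
α₁ + 2α₂ = 1.0309
DIC = CA / (α₁ + 2α₂) = 2.26 / 1.0309 = 2.19 mmol/kg

DIC = 2.19 mmol/kg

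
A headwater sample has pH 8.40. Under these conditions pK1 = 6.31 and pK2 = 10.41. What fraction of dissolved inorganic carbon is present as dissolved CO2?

α₀ = 0.00799

α₀ = 1 / (1 + K1/[H⁺] + K1K2/[H⁺]²) = 1 / (1 + 10^+2.09 + 10^+0.08)
   = 1 / (1 + 123.03 + 1.2023) = 1/125.23 = 0.007985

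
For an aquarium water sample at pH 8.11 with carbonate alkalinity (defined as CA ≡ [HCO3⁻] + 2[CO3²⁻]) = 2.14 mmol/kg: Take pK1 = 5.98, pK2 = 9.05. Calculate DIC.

DIC = 1.95 mmol/kg

CA = [HCO3⁻] + 2[CO3²⁻] = (α₁ + 2α₂)·DIC
At pH 8.11: [H⁺]/K1 = 10^-2.13 = 0.0074131, K2/[H⁺] = 10^-0.94 = 0.11482
α₁ = 1/(1 + 0.0074131 + 0.11482) = 1/1.1222 = 0.8911; α₂ = α₁·K2/[H⁺] = 0.1023
α₁ + 2α₂ = 1.0957
DIC = CA / (α₁ + 2α₂) = 2.14 / 1.0957 = 1.95 mmol/kg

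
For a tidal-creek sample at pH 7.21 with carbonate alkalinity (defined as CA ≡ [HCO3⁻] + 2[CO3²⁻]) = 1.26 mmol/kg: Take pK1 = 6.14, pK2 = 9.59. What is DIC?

CA = [HCO3⁻] + 2[CO3²⁻] = (α₁ + 2α₂)·DIC
At pH 7.21: [H⁺]/K1 = 10^-1.07 = 0.085114, K2/[H⁺] = 10^-2.38 = 0.0041687
α₁ = 1/(1 + 0.085114 + 0.0041687) = 1/1.0893 = 0.9180; α₂ = α₁·K2/[H⁺] = 0.003827
α₁ + 2α₂ = 0.9257
DIC = CA / (α₁ + 2α₂) = 1.26 / 0.9257 = 1.36 mmol/kg

DIC = 1.36 mmol/kg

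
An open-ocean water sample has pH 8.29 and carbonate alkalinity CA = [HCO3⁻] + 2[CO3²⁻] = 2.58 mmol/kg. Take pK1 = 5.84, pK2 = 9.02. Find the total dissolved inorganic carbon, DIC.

DIC = 2.24 mmol/kg

CA = [HCO3⁻] + 2[CO3²⁻] = (α₁ + 2α₂)·DIC
At pH 8.29: [H⁺]/K1 = 10^-2.45 = 0.0035481, K2/[H⁺] = 10^-0.73 = 0.18621
α₁ = 1/(1 + 0.0035481 + 0.18621) = 1/1.1898 = 0.8405; α₂ = α₁·K2/[H⁺] = 0.1565
α₁ + 2α₂ = 1.1535
DIC = CA / (α₁ + 2α₂) = 2.58 / 1.1535 = 2.24 mmol/kg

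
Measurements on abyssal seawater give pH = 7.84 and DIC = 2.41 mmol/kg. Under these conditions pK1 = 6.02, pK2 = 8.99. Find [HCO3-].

α₁ = 1 / (1 + [H⁺]/K1 + K2/[H⁺]) = 1 / (1 + 10^-1.82 + 10^-1.15)
   = 1 / (1 + 0.015136 + 0.070795) = 1/1.0859 = 0.9209
[HCO3⁻] = α₁ × DIC = 0.9209 × 2.41 = 2.22 mmol/kg

[HCO3⁻] = 2.22 mmol/kg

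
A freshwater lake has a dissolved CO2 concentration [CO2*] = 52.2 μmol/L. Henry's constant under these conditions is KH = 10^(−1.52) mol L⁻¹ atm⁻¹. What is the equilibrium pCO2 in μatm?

KH = 10^(−1.52) = 3.020×10^-2 mol L⁻¹ atm⁻¹
pCO2 = [CO2*]/KH = 52.2×10^-6 / 3.020×10^-2 = 1.73×10^-3 atm = 1730 μatm

pCO2 = 1730 μatm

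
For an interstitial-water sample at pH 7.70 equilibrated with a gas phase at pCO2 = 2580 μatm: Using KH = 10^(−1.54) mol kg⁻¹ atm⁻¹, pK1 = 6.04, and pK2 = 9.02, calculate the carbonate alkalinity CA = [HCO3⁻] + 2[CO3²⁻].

CA = 3.73 mmol/kg

[CO2*] = KH · pCO2 = 10^(−1.54) × 2580×10^-6 = 7.441×10^-5 mol/kg
α₀ = 1/(1 + K1/[H⁺] + K1K2/[H⁺]²) = 1/(1 + 10^+1.66 + 10^+0.34) = 0.02045
DIC = [CO2*]/α₀ = 7.441×10^-5 / 0.02045 = 3.638 mmol/kg
CA = (α₁ + 2α₂)·DIC = (0.9348 + 2×0.04474) × 3.638 = 3.73 mmol/kg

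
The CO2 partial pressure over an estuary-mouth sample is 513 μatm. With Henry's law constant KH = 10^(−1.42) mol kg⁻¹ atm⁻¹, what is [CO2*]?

KH = 10^(−1.42) = 3.802×10^-2 mol kg⁻¹ atm⁻¹
[CO2*] = KH · pCO2 = 3.802×10^-2 × 513×10^-6 atm = 1.95×10^-5 mol/kg

[CO2*] = 19.5 μmol/kg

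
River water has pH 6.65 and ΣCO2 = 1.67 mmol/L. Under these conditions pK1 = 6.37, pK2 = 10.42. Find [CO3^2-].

α₂ = 1 / (1 + [H⁺]/K2 + [H⁺]²/(K1K2)) = 1 / (1 + 10^+3.77 + 10^+3.49)
   = 1 / (1 + 5888.4 + 3090.3) = 1/8979.7 = 0.0001114
[CO3²⁻] = α₂ × DIC = 0.0001114 × 1.67 = 0.000186 mmol/L = 0.186 μmol/L

[CO3²⁻] = 0.186 μmol/L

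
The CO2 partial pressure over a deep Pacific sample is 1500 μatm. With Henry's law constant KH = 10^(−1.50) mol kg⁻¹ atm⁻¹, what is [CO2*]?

[CO2*] = 47.4 μmol/kg

KH = 10^(−1.50) = 3.162×10^-2 mol kg⁻¹ atm⁻¹
[CO2*] = KH · pCO2 = 3.162×10^-2 × 1500×10^-6 atm = 4.74×10^-5 mol/kg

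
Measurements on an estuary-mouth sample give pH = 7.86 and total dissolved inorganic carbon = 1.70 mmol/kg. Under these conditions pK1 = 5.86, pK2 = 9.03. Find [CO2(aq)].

[CO2*] = 15.8 μmol/kg

α₀ = 1 / (1 + K1/[H⁺] + K1K2/[H⁺]²) = 1 / (1 + 10^+2.00 + 10^+0.83)
   = 1 / (1 + 100.00 + 6.7608) = 1/107.76 = 0.009280
[CO2*] = α₀ × DIC = 0.009280 × 1.70 = 0.0158 mmol/kg = 15.8 μmol/kg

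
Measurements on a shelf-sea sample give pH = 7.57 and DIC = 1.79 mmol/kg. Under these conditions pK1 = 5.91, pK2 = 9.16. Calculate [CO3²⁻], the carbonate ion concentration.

α₂ = 1 / (1 + [H⁺]/K2 + [H⁺]²/(K1K2)) = 1 / (1 + 10^+1.59 + 10^-0.07)
   = 1 / (1 + 38.905 + 0.85114) = 1/40.756 = 0.02454
[CO3²⁻] = α₂ × DIC = 0.02454 × 1.79 = 0.0439 mmol/kg

[CO3²⁻] = 0.0439 mmol/kg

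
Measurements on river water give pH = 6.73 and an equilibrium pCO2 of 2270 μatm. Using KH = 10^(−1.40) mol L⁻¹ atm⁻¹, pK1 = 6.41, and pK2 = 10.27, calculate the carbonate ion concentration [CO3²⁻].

[CO3²⁻] = 0.0545 μmol/L

[CO2*] = KH · pCO2 = 10^(−1.40) × 2270×10^-6 = 9.037×10^-5 mol/L
α₀ = 1/(1 + K1/[H⁺] + K1K2/[H⁺]²) = 1/(1 + 10^+0.32 + 10^-3.22) = 0.3236
DIC = [CO2*]/α₀ = 9.037×10^-5 / 0.3236 = 0.2792 mmol/L
[CO3²⁻] = α₂·DIC; α₂ = 0.0001950, so [CO3²⁻] = 0.0001950 × 0.2792 = 5.45×10^-5 mmol/L = 0.0545 μmol/L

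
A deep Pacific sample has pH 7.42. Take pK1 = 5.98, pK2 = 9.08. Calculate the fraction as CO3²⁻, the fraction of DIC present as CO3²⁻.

α₂ = 0.0207

α₂ = 1 / (1 + [H⁺]/K2 + [H⁺]²/(K1K2)) = 1 / (1 + 10^+1.66 + 10^+0.22)
   = 1 / (1 + 45.709 + 1.6596) = 1/48.368 = 0.02067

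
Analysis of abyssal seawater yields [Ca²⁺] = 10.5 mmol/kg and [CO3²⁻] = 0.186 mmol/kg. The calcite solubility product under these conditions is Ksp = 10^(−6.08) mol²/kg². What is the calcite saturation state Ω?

Ω = 2.35

Ksp = 10^(−6.08) = 8.318×10^-7
Ω = [Ca²⁺][CO3²⁻]/Ksp = (10.5×10^-3)(0.186×10^-3) / 8.318×10^-7 = 2.35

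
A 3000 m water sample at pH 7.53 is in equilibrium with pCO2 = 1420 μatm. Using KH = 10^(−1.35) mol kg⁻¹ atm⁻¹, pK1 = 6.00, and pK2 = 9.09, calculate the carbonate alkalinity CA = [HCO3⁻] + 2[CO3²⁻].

CA = 2.27 mmol/kg

[CO2*] = KH · pCO2 = 10^(−1.35) × 1420×10^-6 = 6.343×10^-5 mol/kg
α₀ = 1/(1 + K1/[H⁺] + K1K2/[H⁺]²) = 1/(1 + 10^+1.53 + 10^-0.03) = 0.02792
DIC = [CO2*]/α₀ = 6.343×10^-5 / 0.02792 = 2.272 mmol/kg
CA = (α₁ + 2α₂)·DIC = (0.9460 + 2×0.02606) × 2.272 = 2.27 mmol/kg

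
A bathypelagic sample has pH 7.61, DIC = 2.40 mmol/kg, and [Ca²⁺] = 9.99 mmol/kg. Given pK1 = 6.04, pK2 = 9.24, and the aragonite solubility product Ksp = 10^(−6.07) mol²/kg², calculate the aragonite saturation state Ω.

Ω = 0.629

α₂ = 1 / (1 + [H⁺]/K2 + [H⁺]²/(K1K2)) = 1 / (1 + 10^+1.63 + 10^+0.06)
   = 1 / (1 + 42.658 + 1.1482) = 1/44.806 = 0.02232
[CO3²⁻] = α₂ × DIC = 0.02232 × 2.40 = 0.05356 mmol/kg
Ksp = 10^(−6.07) = 8.511×10^-7
Ω = [Ca²⁺][CO3²⁻]/Ksp = (9.99×10^-3)(5.356×10^-5) / 8.511×10^-7 = 0.629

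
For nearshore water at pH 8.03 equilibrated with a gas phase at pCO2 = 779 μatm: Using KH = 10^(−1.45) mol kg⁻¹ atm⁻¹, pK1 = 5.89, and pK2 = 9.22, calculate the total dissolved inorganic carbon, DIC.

[CO2*] = KH · pCO2 = 10^(−1.45) × 779×10^-6 = 2.764×10^-5 mol/kg
α₀ = 1/(1 + K1/[H⁺] + K1K2/[H⁺]²) = 1/(1 + 10^+2.14 + 10^+0.95) = 0.006759
DIC = [CO2*]/α₀ = 2.764×10^-5 / 0.006759 = 4.09 mmol/kg

DIC = 4.09 mmol/kg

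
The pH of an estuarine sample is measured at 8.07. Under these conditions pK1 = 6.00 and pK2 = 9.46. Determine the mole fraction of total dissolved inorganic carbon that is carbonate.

α₂ = 0.0388

α₂ = 1 / (1 + [H⁺]/K2 + [H⁺]²/(K1K2)) = 1 / (1 + 10^+1.39 + 10^-0.68)
   = 1 / (1 + 24.547 + 0.20893) = 1/25.756 = 0.03883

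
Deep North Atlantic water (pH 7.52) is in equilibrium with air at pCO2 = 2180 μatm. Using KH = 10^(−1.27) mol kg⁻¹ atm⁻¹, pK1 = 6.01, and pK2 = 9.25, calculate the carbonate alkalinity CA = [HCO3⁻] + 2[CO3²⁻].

[CO2*] = KH · pCO2 = 10^(−1.27) × 2180×10^-6 = 1.171×10^-4 mol/kg
α₀ = 1/(1 + K1/[H⁺] + K1K2/[H⁺]²) = 1/(1 + 10^+1.51 + 10^-0.22) = 0.02944
DIC = [CO2*]/α₀ = 1.171×10^-4 / 0.02944 = 3.976 mmol/kg
CA = (α₁ + 2α₂)·DIC = (0.9528 + 2×0.01774) × 3.976 = 3.93 mmol/kg

CA = 3.93 mmol/kg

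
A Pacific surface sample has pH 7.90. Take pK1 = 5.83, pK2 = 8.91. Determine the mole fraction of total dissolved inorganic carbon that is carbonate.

α₂ = 1 / (1 + [H⁺]/K2 + [H⁺]²/(K1K2)) = 1 / (1 + 10^+1.01 + 10^-1.06)
   = 1 / (1 + 10.233 + 0.087096) = 1/11.320 = 0.08834

α₂ = 0.0883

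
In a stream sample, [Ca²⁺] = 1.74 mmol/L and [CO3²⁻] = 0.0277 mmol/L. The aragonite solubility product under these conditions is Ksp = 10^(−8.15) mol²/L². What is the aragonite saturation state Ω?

Ω = 6.81

Ksp = 10^(−8.15) = 7.079×10^-9
Ω = [Ca²⁺][CO3²⁻]/Ksp = (1.74×10^-3)(0.0277×10^-3) / 7.079×10^-9 = 6.81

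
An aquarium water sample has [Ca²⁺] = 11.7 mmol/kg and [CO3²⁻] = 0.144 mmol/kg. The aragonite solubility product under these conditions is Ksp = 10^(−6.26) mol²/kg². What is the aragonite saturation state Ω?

Ω = 3.07

Ksp = 10^(−6.26) = 5.495×10^-7
Ω = [Ca²⁺][CO3²⁻]/Ksp = (11.7×10^-3)(0.144×10^-3) / 5.495×10^-7 = 3.07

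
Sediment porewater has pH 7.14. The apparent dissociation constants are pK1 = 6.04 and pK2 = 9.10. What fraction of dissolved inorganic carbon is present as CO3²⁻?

α₂ = 1 / (1 + [H⁺]/K2 + [H⁺]²/(K1K2)) = 1 / (1 + 10^+1.96 + 10^+0.86)
   = 1 / (1 + 91.201 + 7.2444) = 1/99.445 = 0.01006

α₂ = 0.0101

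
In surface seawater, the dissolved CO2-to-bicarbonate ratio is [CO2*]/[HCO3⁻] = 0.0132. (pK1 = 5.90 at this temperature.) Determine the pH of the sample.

pH = 7.78

From K1 = [H⁺][HCO3⁻]/[CO2*]:  pH = pK1 − log₁₀([CO2*]/[HCO3⁻])
log₁₀(0.0132) = -1.879
pH = 5.90 − (-1.879) = 7.78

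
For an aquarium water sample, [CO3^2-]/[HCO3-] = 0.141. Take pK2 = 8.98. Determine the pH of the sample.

From K2 = [H⁺][CO3^2-]/[HCO3-]:  pH = pK2 + log₁₀([CO3^2-]/[HCO3-])
log₁₀(0.141) = -0.851
pH = 8.98 + (-0.851) = 8.13

pH = 8.13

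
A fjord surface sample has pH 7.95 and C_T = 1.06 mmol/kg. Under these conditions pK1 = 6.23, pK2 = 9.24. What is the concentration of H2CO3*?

[CO2*] = 18.9 μmol/kg

α₀ = 1 / (1 + K1/[H⁺] + K1K2/[H⁺]²) = 1 / (1 + 10^+1.72 + 10^+0.43)
   = 1 / (1 + 52.481 + 2.6915) = 1/56.172 = 0.01780
[CO2*] = α₀ × DIC = 0.01780 × 1.06 = 0.0189 mmol/kg = 18.9 μmol/kg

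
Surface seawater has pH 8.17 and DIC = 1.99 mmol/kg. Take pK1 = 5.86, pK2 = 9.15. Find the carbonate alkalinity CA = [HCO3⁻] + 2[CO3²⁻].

CA = 2.17 mmol/kg

CA = [HCO3⁻] + 2[CO3²⁻] = (α₁ + 2α₂)·DIC
At pH 8.17: [H⁺]/K1 = 10^-2.31 = 0.0048978, K2/[H⁺] = 10^-0.98 = 0.10471
α₁ = 1/(1 + 0.0048978 + 0.10471) = 1/1.1096 = 0.9012; α₂ = α₁·K2/[H⁺] = 0.09437
α₁ + 2α₂ = 1.0900
CA = 1.0900 × 1.99 = 2.17 mmol/kg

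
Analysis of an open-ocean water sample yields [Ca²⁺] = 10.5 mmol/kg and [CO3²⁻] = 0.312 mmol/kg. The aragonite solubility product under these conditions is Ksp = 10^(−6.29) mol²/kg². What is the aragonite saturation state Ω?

Ksp = 10^(−6.29) = 5.129×10^-7
Ω = [Ca²⁺][CO3²⁻]/Ksp = (10.5×10^-3)(0.312×10^-3) / 5.129×10^-7 = 6.39

Ω = 6.39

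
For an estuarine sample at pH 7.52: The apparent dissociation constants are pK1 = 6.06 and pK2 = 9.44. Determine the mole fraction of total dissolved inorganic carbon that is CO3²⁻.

α₂ = 1 / (1 + [H⁺]/K2 + [H⁺]²/(K1K2)) = 1 / (1 + 10^+1.92 + 10^+0.46)
   = 1 / (1 + 83.176 + 2.8840) = 1/87.060 = 0.01149

α₂ = 0.0115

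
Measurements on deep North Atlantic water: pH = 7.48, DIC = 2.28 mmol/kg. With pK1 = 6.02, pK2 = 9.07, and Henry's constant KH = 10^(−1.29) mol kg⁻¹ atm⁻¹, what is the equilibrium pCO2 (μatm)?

pCO2 = 1450 μatm

α₀ = 1 / (1 + K1/[H⁺] + K1K2/[H⁺]²) = 1 / (1 + 10^+1.46 + 10^-0.13)
   = 1 / (1 + 28.840 + 0.74131) = 1/30.582 = 0.03270
[CO2*] = α₀ × DIC = 0.03270 × 2.28 = 0.07455 mmol/kg
pCO2 = [CO2*]/KH = 7.455×10^-5 / 5.129×10^-2 = 1450 μatm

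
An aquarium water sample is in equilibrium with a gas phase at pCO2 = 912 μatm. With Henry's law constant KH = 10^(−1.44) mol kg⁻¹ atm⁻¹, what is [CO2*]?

[CO2*] = 33.1 μmol/kg

KH = 10^(−1.44) = 3.631×10^-2 mol kg⁻¹ atm⁻¹
[CO2*] = KH · pCO2 = 3.631×10^-2 × 912×10^-6 atm = 3.31×10^-5 mol/kg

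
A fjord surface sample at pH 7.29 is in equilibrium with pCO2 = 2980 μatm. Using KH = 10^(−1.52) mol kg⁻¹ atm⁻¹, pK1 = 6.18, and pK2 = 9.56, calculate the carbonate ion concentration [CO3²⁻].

[CO3²⁻] = 6.23 μmol/kg

[CO2*] = KH · pCO2 = 10^(−1.52) × 2980×10^-6 = 8.999×10^-5 mol/kg
α₀ = 1/(1 + K1/[H⁺] + K1K2/[H⁺]²) = 1/(1 + 10^+1.11 + 10^-1.16) = 0.07168
DIC = [CO2*]/α₀ = 8.999×10^-5 / 0.07168 = 1.256 mmol/kg
[CO3²⁻] = α₂·DIC; α₂ = 0.004959, so [CO3²⁻] = 0.004959 × 1.256 = 0.00623 mmol/kg = 6.23 μmol/kg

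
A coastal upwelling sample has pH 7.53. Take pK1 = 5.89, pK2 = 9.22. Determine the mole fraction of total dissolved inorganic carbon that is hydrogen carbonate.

α₁ = 0.958

α₁ = 1 / (1 + [H⁺]/K1 + K2/[H⁺]) = 1 / (1 + 10^-1.64 + 10^-1.69)
   = 1 / (1 + 0.022909 + 0.020417) = 1/1.0433 = 0.9585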